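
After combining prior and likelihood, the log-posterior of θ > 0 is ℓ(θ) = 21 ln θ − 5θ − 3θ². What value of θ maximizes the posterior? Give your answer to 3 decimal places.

ℓ'(θ) = 21/θ − 5 − 6θ. Setting this to zero and multiplying by θ: 6θ² + 5θ − 21 = 0.
θ = (−5 + √(5² + 4·6·21)) / (2·6) = (−5 + √529) / 12 = (−5 + 23)/12 = 3/2.
ℓ''(θ) = −21/θ² − 6 < 0, confirming a maximum.

θ̂_MAP = 1.500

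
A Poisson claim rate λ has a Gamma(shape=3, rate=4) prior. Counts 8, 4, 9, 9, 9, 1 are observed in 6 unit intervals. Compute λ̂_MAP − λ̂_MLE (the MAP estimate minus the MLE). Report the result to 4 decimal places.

Σxᵢ = 40. Posterior is Gamma(43, 10); MAP = (43−1)/10 = 42/10 ≈ 4.20000.
MLE = x̄ = 40/6 ≈ 6.66667.
Difference = 42/10 − 40/6 = -37/15 ≈ -2.4667.

MAP − MLE = -2.4667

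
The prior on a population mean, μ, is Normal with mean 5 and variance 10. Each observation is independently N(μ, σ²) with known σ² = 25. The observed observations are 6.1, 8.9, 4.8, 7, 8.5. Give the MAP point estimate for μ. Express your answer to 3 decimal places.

n = 5; x̄ = (6.1 + 8.9 + 4.8 + 7 + 8.5)/5 = 35.3/5 = 7.06.
For a Normal prior and Normal likelihood with known variance, the posterior is Normal; its mode equals its mean, the precision-weighted average.
Prior precision 1/σ₀² = 1/10 = 0.1; data precision n/σ² = 5/25 = 0.2.
μ̂ = (0.1·5 + 0.2·7.06) / (0.1 + 0.2) = 1.912/0.3 = 478/75 ≈ 6.373.

μ̂_MAP = 6.373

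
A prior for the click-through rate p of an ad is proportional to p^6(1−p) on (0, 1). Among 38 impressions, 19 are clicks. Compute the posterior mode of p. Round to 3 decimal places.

p̂_MAP = 0.556

The prior density ∝ p^6(1−p)^1 is the kernel of Beta(7, 2).
Data: 19 successes in 38 trials. The binomial likelihood contributes p^19(1−p)^19, so the posterior is Beta(7+19, 2+19) = Beta(26, 21).
For Beta(a, b) with a, b > 1 the mode is (a−1)/(a+b−2) = 25/45 ≈ 0.556.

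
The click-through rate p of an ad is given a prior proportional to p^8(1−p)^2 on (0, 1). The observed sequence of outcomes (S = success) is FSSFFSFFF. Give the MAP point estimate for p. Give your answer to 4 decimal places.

The prior density ∝ p^8(1−p)^2 is the kernel of Beta(9, 3).
Data: 3 successes in 9 trials (from the sequence). The binomial likelihood contributes p^3(1−p)^6, so the posterior is Beta(9+3, 3+6) = Beta(12, 9).
For Beta(a, b) with a, b > 1 the mode is (a−1)/(a+b−2) = 11/19 ≈ 0.5789.

p̂_MAP = 0.5789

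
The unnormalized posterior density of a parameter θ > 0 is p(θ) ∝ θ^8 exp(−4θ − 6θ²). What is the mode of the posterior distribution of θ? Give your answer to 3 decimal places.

θ̂_MAP = 0.667

ℓ'(θ) = 8/θ − 4 − 12θ. Setting this to zero and multiplying by θ: 12θ² + 4θ − 8 = 0.
θ = (−4 + √(4² + 4·12·8)) / (2·12) = (−4 + √400) / 24 = (−4 + 20)/24 = 2/3.
ℓ''(θ) = −8/θ² − 12 < 0, confirming a maximum.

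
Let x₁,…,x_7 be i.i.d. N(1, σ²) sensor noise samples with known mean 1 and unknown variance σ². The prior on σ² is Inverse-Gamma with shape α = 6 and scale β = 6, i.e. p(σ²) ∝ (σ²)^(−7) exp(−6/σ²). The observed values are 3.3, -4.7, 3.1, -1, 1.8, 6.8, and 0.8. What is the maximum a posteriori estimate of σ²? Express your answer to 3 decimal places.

σ̂²_MAP = 4.405

Sum of squared deviations about the known mean: SS = (3.3−1)² + (-4.7−1)² + (3.1−1)² + (-1−1)² + (1.8−1)² + (6.8−1)² + (0.8−1)² = 80.51.
The Normal likelihood contributes (σ²)^(−n/2) exp(−SS/(2σ²)), so the posterior is Inverse-Gamma(α + n/2, β + SS/2) = Inverse-Gamma(9.5, 46.255).
The mode of Inverse-Gamma(a, b) is b/(a+1) = 46.255/10.5 ≈ 4.405.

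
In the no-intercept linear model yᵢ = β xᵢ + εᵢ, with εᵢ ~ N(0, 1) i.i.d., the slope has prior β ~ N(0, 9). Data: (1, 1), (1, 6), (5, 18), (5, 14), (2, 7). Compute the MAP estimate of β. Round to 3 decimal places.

log p(β | y) = −Σ(yᵢ − βxᵢ)²/(2·1) − β²/(2·9) + const.
Setting the derivative to zero: Σxᵢ(yᵢ − βxᵢ)/1 − β/9 = 0, so β = Σxᵢyᵢ / (Σxᵢ² + σ²/τ²).
Σxᵢyᵢ = 1·1 + 1·6 + 5·18 + 5·14 + 2·7 = 181; Σxᵢ² = 56; σ²/τ² = 1/9.
β̂_MAP = 181 / (56 + 1/9) = 181/(505/9) = 1629/505 ≈ 3.226.

β̂_MAP = 3.226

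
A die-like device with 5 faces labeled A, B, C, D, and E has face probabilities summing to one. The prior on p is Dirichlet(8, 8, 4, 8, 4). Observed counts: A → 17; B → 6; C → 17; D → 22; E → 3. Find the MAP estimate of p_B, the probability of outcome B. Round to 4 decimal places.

The posterior is Dirichlet(αᵢ + nᵢ) = Dirichlet(25, 14, 21, 30, 7).
For a Dirichlet(a₁,…,a_K) with all aᵢ > 1, the mode has j-th component (aⱼ − 1)/(Σaᵢ − K).
Here Σaᵢ = 97 and K = 5, so p_B = (14 − 1)/(97 − 5) = 13/92 ≈ 0.1413.

MAP estimate of p_B = 0.1413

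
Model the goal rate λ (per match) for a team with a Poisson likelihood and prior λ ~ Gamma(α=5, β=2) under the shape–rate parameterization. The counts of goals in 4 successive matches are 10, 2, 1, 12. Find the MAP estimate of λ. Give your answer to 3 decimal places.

λ̂_MAP = 4.833

Σxᵢ = 10+2+1+12 = 25, with n = 4.
Posterior ∝ λ^4e^(−2λ) · λ^25e^(−4λ) = λ^29e^(−6λ), i.e. Gamma(shape=30, rate=6).
The mode of a Gamma(a, b) with a ≥ 1 (shape–rate) is (a−1)/b = 29/6 ≈ 4.833.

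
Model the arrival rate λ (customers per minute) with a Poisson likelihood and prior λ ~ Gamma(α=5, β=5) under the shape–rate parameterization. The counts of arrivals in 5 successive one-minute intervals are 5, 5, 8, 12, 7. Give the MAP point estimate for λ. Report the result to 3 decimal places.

λ̂_MAP = 4.100

Σxᵢ = 5+5+8+12+7 = 37, with n = 5.
Posterior ∝ λ^4e^(−5λ) · λ^37e^(−5λ) = λ^41e^(−10λ), i.e. Gamma(shape=42, rate=10).
The mode of a Gamma(a, b) with a ≥ 1 (shape–rate) is (a−1)/b = 41/10 ≈ 4.100.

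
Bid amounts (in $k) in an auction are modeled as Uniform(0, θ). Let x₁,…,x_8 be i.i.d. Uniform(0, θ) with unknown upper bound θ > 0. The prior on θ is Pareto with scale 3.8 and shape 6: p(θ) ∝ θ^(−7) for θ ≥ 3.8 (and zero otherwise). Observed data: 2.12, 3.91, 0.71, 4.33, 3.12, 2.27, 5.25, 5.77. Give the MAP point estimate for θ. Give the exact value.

θ̂_MAP = 5.77

The Uniform(0, θ) likelihood is θ^(−n) for θ ≥ max(xᵢ), zero otherwise. Here max(xᵢ) = 5.77.
Posterior ∝ θ^(−7) · θ^(−8) = θ^(−15) on θ ≥ max(3.8, 5.77) = 5.77.
This density is strictly decreasing in θ, so the posterior mode lies at the lower boundary of the support.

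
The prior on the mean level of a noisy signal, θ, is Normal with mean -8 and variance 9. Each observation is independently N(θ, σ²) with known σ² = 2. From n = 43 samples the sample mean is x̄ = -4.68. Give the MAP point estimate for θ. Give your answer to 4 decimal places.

θ̂_MAP = -4.6971

n = 43, x̄ = -4.68.
For a Normal prior and Normal likelihood with known variance, the posterior is Normal; its mode equals its mean, the precision-weighted average.
Prior precision 1/σ₀² = 1/9; data precision n/σ² = 43/2 = 21.5.
θ̂ = ((1/9)·(-8) + 21.5·(-4.68)) / (1/9 + 21.5) = (-45679/450)/(389/18) = -45679/9725 ≈ -4.6971.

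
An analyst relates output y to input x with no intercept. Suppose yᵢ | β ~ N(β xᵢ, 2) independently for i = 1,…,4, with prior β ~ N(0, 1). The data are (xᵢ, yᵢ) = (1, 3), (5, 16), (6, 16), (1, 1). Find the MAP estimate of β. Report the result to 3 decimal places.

β̂_MAP = 2.769

log p(β | y) = −Σ(yᵢ − βxᵢ)²/(2·2) − β²/(2·1) + const.
Setting the derivative to zero: Σxᵢ(yᵢ − βxᵢ)/2 − β/1 = 0, so β = Σxᵢyᵢ / (Σxᵢ² + σ²/τ²).
Σxᵢyᵢ = 1·3 + 5·16 + 6·16 + 1·1 = 180; Σxᵢ² = 63; σ²/τ² = 2.
β̂_MAP = 180 / (63 + 2) = 180/65 ≈ 2.769.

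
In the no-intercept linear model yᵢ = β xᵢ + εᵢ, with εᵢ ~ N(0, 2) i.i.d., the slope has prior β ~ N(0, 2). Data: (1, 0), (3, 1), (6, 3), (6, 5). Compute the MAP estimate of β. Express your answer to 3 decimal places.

log p(β | y) = −Σ(yᵢ − βxᵢ)²/(2·2) − β²/(2·2) + const.
Setting the derivative to zero: Σxᵢ(yᵢ − βxᵢ)/2 − β/2 = 0, so β = Σxᵢyᵢ / (Σxᵢ² + σ²/τ²).
Σxᵢyᵢ = 1·0 + 3·1 + 6·3 + 6·5 = 51; Σxᵢ² = 82; σ²/τ² = 1.
β̂_MAP = 51 / (82 + 1) = 51/83 ≈ 0.614.

β̂_MAP = 0.614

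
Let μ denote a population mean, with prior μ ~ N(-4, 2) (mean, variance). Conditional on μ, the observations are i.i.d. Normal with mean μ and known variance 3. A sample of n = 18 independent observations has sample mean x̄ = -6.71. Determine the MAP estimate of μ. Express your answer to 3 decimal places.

n = 18, x̄ = -6.71.
For a Normal prior and Normal likelihood with known variance, the posterior is Normal; its mode equals its mean, the precision-weighted average.
Prior precision 1/σ₀² = 1/2 = 0.5; data precision n/σ² = 18/3 = 6.
μ̂ = (0.5·(-4) + 6·(-6.71)) / (0.5 + 6) = (-42.26)/6.5 = -2113/325 ≈ -6.502.

μ̂_MAP = -6.502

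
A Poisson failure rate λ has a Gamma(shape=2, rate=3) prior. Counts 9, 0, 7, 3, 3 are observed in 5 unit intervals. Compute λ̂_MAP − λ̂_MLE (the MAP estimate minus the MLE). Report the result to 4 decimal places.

Σxᵢ = 22. Posterior is Gamma(24, 8); MAP = (24−1)/8 = 23/8 ≈ 2.87500.
MLE = x̄ = 22/5 ≈ 4.40000.
Difference = 23/8 − 22/5 = -61/40 ≈ -1.5250.

MAP − MLE = -1.5250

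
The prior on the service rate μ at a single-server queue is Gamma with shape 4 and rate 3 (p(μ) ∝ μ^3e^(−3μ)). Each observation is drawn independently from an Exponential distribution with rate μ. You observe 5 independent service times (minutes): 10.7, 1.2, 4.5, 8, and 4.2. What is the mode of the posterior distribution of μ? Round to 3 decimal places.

μ̂_MAP = 0.253

The Exponential(rate=μ) likelihood is ∝ μ^n e^(−μΣtᵢ). Here n = 5 and Σtᵢ = 10.7 + 1.2 + 4.5 + 8 + 4.2 = 28.6.
Posterior ∝ μ^3e^(−3μ) · μ^5e^(−28.6μ) = μ^8e^(−31.6μ), i.e. Gamma(9, 31.6).
Mode = (a−1)/b = 8/31.6 ≈ 0.253.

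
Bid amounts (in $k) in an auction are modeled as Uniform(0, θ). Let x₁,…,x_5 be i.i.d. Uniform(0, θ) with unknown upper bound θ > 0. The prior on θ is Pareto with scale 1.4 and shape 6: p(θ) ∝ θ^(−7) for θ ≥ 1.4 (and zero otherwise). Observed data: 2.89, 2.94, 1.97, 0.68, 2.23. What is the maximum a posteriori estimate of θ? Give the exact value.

The Uniform(0, θ) likelihood is θ^(−n) for θ ≥ max(xᵢ), zero otherwise. Here max(xᵢ) = 2.94.
Posterior ∝ θ^(−7) · θ^(−5) = θ^(−12) on θ ≥ max(1.4, 2.94) = 2.94.
This density is strictly decreasing in θ, so the posterior mode lies at the lower boundary of the support.

θ̂_MAP = 2.94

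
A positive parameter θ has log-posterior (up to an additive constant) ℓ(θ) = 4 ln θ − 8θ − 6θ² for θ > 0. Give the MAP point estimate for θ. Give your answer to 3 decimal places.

ℓ'(θ) = 4/θ − 8 − 12θ. Setting this to zero and multiplying by θ: 12θ² + 8θ − 4 = 0.
θ = (−8 + √(8² + 4·12·4)) / (2·12) = (−8 + √256) / 24 = (−8 + 16)/24 = 1/3.
ℓ''(θ) = −4/θ² − 12 < 0, confirming a maximum.

θ̂_MAP = 0.333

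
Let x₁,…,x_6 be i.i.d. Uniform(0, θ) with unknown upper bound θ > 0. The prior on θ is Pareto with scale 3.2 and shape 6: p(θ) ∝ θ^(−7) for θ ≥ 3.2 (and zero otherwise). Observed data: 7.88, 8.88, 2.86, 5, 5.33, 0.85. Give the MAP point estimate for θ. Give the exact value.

θ̂_MAP = 8.88

The Uniform(0, θ) likelihood is θ^(−n) for θ ≥ max(xᵢ), zero otherwise. Here max(xᵢ) = 8.88.
Posterior ∝ θ^(−7) · θ^(−6) = θ^(−13) on θ ≥ max(3.2, 8.88) = 8.88.
This density is strictly decreasing in θ, so the posterior mode lies at the lower boundary of the support.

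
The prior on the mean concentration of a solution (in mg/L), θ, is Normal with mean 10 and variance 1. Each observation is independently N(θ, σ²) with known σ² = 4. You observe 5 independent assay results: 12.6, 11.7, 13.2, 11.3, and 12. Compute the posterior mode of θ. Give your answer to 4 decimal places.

n = 5; x̄ = (12.6 + 11.7 + 13.2 + 11.3 + 12)/5 = 60.8/5 = 12.16.
For a Normal prior and Normal likelihood with known variance, the posterior is Normal; its mode equals its mean, the precision-weighted average.
Prior precision 1/σ₀² = 1/1 = 1; data precision n/σ² = 5/4 = 1.25.
θ̂ = (1·10 + 1.25·12.16) / (1 + 1.25) = 25.2/2.25 = 11.2000.

θ̂_MAP = 11.2000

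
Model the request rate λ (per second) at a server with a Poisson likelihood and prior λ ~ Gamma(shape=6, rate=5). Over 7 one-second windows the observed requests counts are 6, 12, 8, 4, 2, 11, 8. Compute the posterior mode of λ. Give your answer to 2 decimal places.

Σxᵢ = 6+12+8+4+2+11+8 = 51, with n = 7.
Posterior ∝ λ^5e^(−5λ) · λ^51e^(−7λ) = λ^56e^(−12λ), i.e. Gamma(shape=57, rate=12).
The mode of a Gamma(a, b) with a ≥ 1 (shape–rate) is (a−1)/b = 56/12 ≈ 4.67.

λ̂_MAP = 4.67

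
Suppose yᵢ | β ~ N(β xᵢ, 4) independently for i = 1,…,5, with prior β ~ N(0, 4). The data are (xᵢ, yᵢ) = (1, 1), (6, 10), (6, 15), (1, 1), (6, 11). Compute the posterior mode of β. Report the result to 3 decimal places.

log p(β | y) = −Σ(yᵢ − βxᵢ)²/(2·4) − β²/(2·4) + const.
Setting the derivative to zero: Σxᵢ(yᵢ − βxᵢ)/4 − β/4 = 0, so β = Σxᵢyᵢ / (Σxᵢ² + σ²/τ²).
Σxᵢyᵢ = 1·1 + 6·10 + 6·15 + 1·1 + 6·11 = 218; Σxᵢ² = 110; σ²/τ² = 1.
β̂_MAP = 218 / (110 + 1) = 218/111 ≈ 1.964.

β̂_MAP = 1.964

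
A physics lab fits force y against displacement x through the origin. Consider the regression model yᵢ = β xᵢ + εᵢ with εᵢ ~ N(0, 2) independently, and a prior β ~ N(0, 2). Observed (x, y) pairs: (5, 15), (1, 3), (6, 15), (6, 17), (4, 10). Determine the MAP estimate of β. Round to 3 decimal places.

log p(β | y) = −Σ(yᵢ − βxᵢ)²/(2·2) − β²/(2·2) + const.
Setting the derivative to zero: Σxᵢ(yᵢ − βxᵢ)/2 − β/2 = 0, so β = Σxᵢyᵢ / (Σxᵢ² + σ²/τ²).
Σxᵢyᵢ = 5·15 + 1·3 + 6·15 + 6·17 + 4·10 = 310; Σxᵢ² = 114; σ²/τ² = 1.
β̂_MAP = 310 / (114 + 1) = 310/115 ≈ 2.696.

β̂_MAP = 2.696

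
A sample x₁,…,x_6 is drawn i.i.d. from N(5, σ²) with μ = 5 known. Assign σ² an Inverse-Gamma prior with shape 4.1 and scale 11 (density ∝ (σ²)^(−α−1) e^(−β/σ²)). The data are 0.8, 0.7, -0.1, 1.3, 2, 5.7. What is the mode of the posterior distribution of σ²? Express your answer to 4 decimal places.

Sum of squared deviations about the known mean: SS = (0.8−5)² + (0.7−5)² + (-0.1−5)² + (1.3−5)² + (2−5)² + (5.7−5)² = 85.32.
The Normal likelihood contributes (σ²)^(−n/2) exp(−SS/(2σ²)), so the posterior is Inverse-Gamma(α + n/2, β + SS/2) = Inverse-Gamma(7.1, 53.66).
The mode of Inverse-Gamma(a, b) is b/(a+1) = 53.66/8.1 ≈ 6.6247.

σ̂²_MAP = 6.6247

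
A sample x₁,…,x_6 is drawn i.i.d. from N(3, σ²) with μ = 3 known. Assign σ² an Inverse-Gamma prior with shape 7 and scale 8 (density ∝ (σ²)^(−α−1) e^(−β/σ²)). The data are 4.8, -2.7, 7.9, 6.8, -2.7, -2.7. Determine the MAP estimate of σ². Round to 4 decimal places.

σ̂²_MAP = 7.0527

Sum of squared deviations about the known mean: SS = (4.8−3)² + (-2.7−3)² + (7.9−3)² + (6.8−3)² + (-2.7−3)² + (-2.7−3)² = 139.16.
The Normal likelihood contributes (σ²)^(−n/2) exp(−SS/(2σ²)), so the posterior is Inverse-Gamma(α + n/2, β + SS/2) = Inverse-Gamma(10, 77.58).
The mode of Inverse-Gamma(a, b) is b/(a+1) = 77.58/11 ≈ 7.0527.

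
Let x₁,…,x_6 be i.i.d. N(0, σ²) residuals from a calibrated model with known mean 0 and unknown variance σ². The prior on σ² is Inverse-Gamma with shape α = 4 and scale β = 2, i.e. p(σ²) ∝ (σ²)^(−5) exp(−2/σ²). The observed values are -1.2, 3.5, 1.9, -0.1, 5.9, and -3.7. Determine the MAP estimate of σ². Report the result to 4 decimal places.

Sum of squared deviations about the known mean: SS = (-1.2−0)² + (3.5−0)² + (1.9−0)² + (-0.1−0)² + (5.9−0)² + (-3.7−0)² = 65.81.
The Normal likelihood contributes (σ²)^(−n/2) exp(−SS/(2σ²)), so the posterior is Inverse-Gamma(α + n/2, β + SS/2) = Inverse-Gamma(7, 34.905).
The mode of Inverse-Gamma(a, b) is b/(a+1) = 34.905/8 ≈ 4.3631.

σ̂²_MAP = 4.3631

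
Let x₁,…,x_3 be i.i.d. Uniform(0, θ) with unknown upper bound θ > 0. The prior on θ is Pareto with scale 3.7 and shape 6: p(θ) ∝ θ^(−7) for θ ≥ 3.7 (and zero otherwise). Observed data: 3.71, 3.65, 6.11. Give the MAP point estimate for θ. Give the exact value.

θ̂_MAP = 6.11

The Uniform(0, θ) likelihood is θ^(−n) for θ ≥ max(xᵢ), zero otherwise. Here max(xᵢ) = 6.11.
Posterior ∝ θ^(−7) · θ^(−3) = θ^(−10) on θ ≥ max(3.7, 6.11) = 6.11.
This density is strictly decreasing in θ, so the posterior mode lies at the lower boundary of the support.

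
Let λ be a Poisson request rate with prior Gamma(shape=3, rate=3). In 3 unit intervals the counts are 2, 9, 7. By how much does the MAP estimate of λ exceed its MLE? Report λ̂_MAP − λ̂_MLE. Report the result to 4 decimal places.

MAP − MLE = -2.6667

Σxᵢ = 18. Posterior is Gamma(21, 6); MAP = (21−1)/6 = 20/6 ≈ 3.33333.
MLE = x̄ = 18/3 ≈ 6.00000.
Difference = 20/6 − 18/3 = -8/3 ≈ -2.6667.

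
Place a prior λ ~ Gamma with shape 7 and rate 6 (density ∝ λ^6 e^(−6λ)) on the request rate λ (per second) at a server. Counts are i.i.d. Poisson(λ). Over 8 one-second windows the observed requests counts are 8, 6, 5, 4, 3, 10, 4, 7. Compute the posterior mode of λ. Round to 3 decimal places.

λ̂_MAP = 3.786

Σxᵢ = 8+6+5+4+3+10+4+7 = 47, with n = 8.
Posterior ∝ λ^6e^(−6λ) · λ^47e^(−8λ) = λ^53e^(−14λ), i.e. Gamma(shape=54, rate=14).
The mode of a Gamma(a, b) with a ≥ 1 (shape–rate) is (a−1)/b = 53/14 ≈ 3.786.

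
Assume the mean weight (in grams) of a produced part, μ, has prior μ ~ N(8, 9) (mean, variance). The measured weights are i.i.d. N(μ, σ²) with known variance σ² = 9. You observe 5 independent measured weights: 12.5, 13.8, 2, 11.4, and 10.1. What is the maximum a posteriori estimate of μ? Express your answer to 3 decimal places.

n = 5; x̄ = (12.5 + 13.8 + 2 + 11.4 + 10.1)/5 = 49.8/5 = 9.96.
For a Normal prior and Normal likelihood with known variance, the posterior is Normal; its mode equals its mean, the precision-weighted average.
Prior precision 1/σ₀² = 1/9; data precision n/σ² = 5/9.
μ̂ = ((1/9)·8 + (5/9)·9.96) / (1/9 + 5/9) = (289/45)/(2/3) = 289/30 ≈ 9.633.

μ̂_MAP = 9.633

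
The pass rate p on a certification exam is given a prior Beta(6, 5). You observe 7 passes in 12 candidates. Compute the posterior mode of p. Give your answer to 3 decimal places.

Prior: Beta(6, 5).
Data: 7 successes in 12 trials. The binomial likelihood contributes p^7(1−p)^5, so the posterior is Beta(6+7, 5+5) = Beta(13, 10).
For Beta(a, b) with a, b > 1 the mode is (a−1)/(a+b−2) = 12/21 ≈ 0.571.

p̂_MAP = 0.571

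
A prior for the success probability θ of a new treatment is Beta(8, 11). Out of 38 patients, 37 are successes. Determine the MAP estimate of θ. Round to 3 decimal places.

θ̂_MAP = 0.800

Prior: Beta(8, 11).
Data: 37 successes in 38 trials. The binomial likelihood contributes θ^37(1−θ)^1, so the posterior is Beta(8+37, 11+1) = Beta(45, 12).
For Beta(a, b) with a, b > 1 the mode is (a−1)/(a+b−2) = 44/55 ≈ 0.800.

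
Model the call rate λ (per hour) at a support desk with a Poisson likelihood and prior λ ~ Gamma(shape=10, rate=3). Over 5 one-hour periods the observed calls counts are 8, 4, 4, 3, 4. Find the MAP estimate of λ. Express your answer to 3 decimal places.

λ̂_MAP = 4.000

Σxᵢ = 8+4+4+3+4 = 23, with n = 5.
Posterior ∝ λ^9e^(−3λ) · λ^23e^(−5λ) = λ^32e^(−8λ), i.e. Gamma(shape=33, rate=8).
The mode of a Gamma(a, b) with a ≥ 1 (shape–rate) is (a−1)/b = 32/8 ≈ 4.000.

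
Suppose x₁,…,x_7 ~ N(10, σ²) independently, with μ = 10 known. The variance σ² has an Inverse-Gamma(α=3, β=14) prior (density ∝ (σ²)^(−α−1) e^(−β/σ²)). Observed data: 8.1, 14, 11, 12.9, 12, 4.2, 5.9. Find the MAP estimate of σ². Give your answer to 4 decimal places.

Sum of squared deviations about the known mean: SS = (8.1−10)² + (14−10)² + (11−10)² + (12.9−10)² + (12−10)² + (4.2−10)² + (5.9−10)² = 83.47.
The Normal likelihood contributes (σ²)^(−n/2) exp(−SS/(2σ²)), so the posterior is Inverse-Gamma(α + n/2, β + SS/2) = Inverse-Gamma(6.5, 55.735).
The mode of Inverse-Gamma(a, b) is b/(a+1) = 55.735/7.5 ≈ 7.4313.

σ̂²_MAP = 7.4313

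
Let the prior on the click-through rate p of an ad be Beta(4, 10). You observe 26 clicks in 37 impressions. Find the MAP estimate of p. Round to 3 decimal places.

p̂_MAP = 0.592

Prior: Beta(4, 10).
Data: 26 successes in 37 trials. The binomial likelihood contributes p^26(1−p)^11, so the posterior is Beta(4+26, 10+11) = Beta(30, 21).
For Beta(a, b) with a, b > 1 the mode is (a−1)/(a+b−2) = 29/49 ≈ 0.592.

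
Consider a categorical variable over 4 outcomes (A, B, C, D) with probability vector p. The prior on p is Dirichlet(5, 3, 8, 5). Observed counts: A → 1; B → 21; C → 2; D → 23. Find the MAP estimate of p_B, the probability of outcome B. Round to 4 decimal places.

The posterior is Dirichlet(αᵢ + nᵢ) = Dirichlet(6, 24, 10, 28).
For a Dirichlet(a₁,…,a_K) with all aᵢ > 1, the mode has j-th component (aⱼ − 1)/(Σaᵢ − K).
Here Σaᵢ = 68 and K = 4, so p_B = (24 − 1)/(68 − 4) = 23/64 ≈ 0.3594.

MAP estimate of p_B = 0.3594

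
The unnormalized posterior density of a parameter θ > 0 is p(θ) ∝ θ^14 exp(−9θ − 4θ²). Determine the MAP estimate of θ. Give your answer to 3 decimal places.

θ̂_MAP = 0.875

ℓ'(θ) = 14/θ − 9 − 8θ. Setting this to zero and multiplying by θ: 8θ² + 9θ − 14 = 0.
θ = (−9 + √(9² + 4·8·14)) / (2·8) = (−9 + √529) / 16 = (−9 + 23)/16 = 7/8.
ℓ''(θ) = −14/θ² − 8 < 0, confirming a maximum.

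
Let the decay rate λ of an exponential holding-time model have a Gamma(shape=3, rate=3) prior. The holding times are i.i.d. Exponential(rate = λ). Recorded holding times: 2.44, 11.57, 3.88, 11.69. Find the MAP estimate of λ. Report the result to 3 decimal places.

λ̂_MAP = 0.184

The Exponential(rate=λ) likelihood is ∝ λ^n e^(−λΣtᵢ). Here n = 4 and Σtᵢ = 2.44 + 11.57 + 3.88 + 11.69 = 29.58.
Posterior ∝ λ^2e^(−3λ) · λ^4e^(−29.58λ) = λ^6e^(−32.58λ), i.e. Gamma(7, 32.58).
Mode = (a−1)/b = 6/32.58 ≈ 0.184.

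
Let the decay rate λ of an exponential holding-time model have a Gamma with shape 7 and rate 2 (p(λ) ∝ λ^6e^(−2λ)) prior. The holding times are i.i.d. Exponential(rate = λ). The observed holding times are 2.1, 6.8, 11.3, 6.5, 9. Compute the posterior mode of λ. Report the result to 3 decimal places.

The Exponential(rate=λ) likelihood is ∝ λ^n e^(−λΣtᵢ). Here n = 5 and Σtᵢ = 2.1 + 6.8 + 11.3 + 6.5 + 9 = 35.7.
Posterior ∝ λ^6e^(−2λ) · λ^5e^(−35.7λ) = λ^11e^(−37.7λ), i.e. Gamma(12, 37.7).
Mode = (a−1)/b = 11/37.7 ≈ 0.292.

λ̂_MAP = 0.292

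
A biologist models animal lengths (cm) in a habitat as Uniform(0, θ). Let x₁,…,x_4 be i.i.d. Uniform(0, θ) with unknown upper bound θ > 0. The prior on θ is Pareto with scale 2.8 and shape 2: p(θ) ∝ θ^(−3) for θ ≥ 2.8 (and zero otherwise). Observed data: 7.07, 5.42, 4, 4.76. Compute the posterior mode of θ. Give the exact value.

θ̂_MAP = 7.07

The Uniform(0, θ) likelihood is θ^(−n) for θ ≥ max(xᵢ), zero otherwise. Here max(xᵢ) = 7.07.
Posterior ∝ θ^(−3) · θ^(−4) = θ^(−7) on θ ≥ max(2.8, 7.07) = 7.07.
This density is strictly decreasing in θ, so the posterior mode lies at the lower boundary of the support.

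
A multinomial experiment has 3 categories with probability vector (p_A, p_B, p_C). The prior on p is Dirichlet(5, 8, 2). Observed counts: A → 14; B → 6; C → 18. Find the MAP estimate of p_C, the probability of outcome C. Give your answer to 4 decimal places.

MAP estimate of p_C = 0.3800

The posterior is Dirichlet(αᵢ + nᵢ) = Dirichlet(19, 14, 20).
For a Dirichlet(a₁,…,a_K) with all aᵢ > 1, the mode has j-th component (aⱼ − 1)/(Σaᵢ − K).
Here Σaᵢ = 53 and K = 3, so p_C = (20 − 1)/(53 − 3) = 19/50 ≈ 0.3800.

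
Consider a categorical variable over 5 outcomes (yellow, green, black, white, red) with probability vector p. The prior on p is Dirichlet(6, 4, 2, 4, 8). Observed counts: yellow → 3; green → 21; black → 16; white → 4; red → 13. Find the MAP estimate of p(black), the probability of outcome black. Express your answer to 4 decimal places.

The posterior is Dirichlet(αᵢ + nᵢ) = Dirichlet(9, 25, 18, 8, 21).
For a Dirichlet(a₁,…,a_K) with all aᵢ > 1, the mode has j-th component (aⱼ − 1)/(Σaᵢ − K).
Here Σaᵢ = 81 and K = 5, so p(black) = (18 − 1)/(81 − 5) = 17/76 ≈ 0.2237.

MAP estimate of p(black) = 0.2237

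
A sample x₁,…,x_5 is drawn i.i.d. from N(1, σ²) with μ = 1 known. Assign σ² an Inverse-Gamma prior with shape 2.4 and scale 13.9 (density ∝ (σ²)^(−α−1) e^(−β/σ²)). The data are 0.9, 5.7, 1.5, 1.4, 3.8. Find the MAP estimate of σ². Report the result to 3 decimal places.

σ̂²_MAP = 4.928

Sum of squared deviations about the known mean: SS = (0.9−1)² + (5.7−1)² + (1.5−1)² + (1.4−1)² + (3.8−1)² = 30.35.
The Normal likelihood contributes (σ²)^(−n/2) exp(−SS/(2σ²)), so the posterior is Inverse-Gamma(α + n/2, β + SS/2) = Inverse-Gamma(4.9, 29.075).
The mode of Inverse-Gamma(a, b) is b/(a+1) = 29.075/5.9 ≈ 4.928.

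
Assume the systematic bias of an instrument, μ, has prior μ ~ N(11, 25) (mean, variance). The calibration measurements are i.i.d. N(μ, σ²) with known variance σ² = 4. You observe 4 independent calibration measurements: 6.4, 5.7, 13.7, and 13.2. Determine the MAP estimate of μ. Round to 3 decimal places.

n = 4; x̄ = (6.4 + 5.7 + 13.7 + 13.2)/4 = 39/4 = 9.75.
For a Normal prior and Normal likelihood with known variance, the posterior is Normal; its mode equals its mean, the precision-weighted average.
Prior precision 1/σ₀² = 1/25 = 0.04; data precision n/σ² = 4/4 = 1.
μ̂ = (0.04·11 + 1·9.75) / (0.04 + 1) = 10.19/1.04 = 1019/104 ≈ 9.798.

μ̂_MAP = 9.798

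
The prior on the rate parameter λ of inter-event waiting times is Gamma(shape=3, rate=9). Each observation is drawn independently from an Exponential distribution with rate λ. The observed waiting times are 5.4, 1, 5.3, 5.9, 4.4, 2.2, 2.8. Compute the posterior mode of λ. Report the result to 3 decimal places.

The Exponential(rate=λ) likelihood is ∝ λ^n e^(−λΣtᵢ). Here n = 7 and Σtᵢ = 5.4 + 1 + 5.3 + 5.9 + 4.4 + 2.2 + 2.8 = 27.
Posterior ∝ λ^2e^(−9λ) · λ^7e^(−27λ) = λ^9e^(−36λ), i.e. Gamma(10, 36).
Mode = (a−1)/b = 9/36 ≈ 0.250.

λ̂_MAP = 0.250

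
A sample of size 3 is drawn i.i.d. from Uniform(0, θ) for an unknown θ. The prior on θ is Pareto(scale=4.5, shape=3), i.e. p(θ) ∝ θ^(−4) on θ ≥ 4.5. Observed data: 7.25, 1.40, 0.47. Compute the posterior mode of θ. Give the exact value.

θ̂_MAP = 7.25

The Uniform(0, θ) likelihood is θ^(−n) for θ ≥ max(xᵢ), zero otherwise. Here max(xᵢ) = 7.25.
Posterior ∝ θ^(−4) · θ^(−3) = θ^(−7) on θ ≥ max(4.5, 7.25) = 7.25.
This density is strictly decreasing in θ, so the posterior mode lies at the lower boundary of the support.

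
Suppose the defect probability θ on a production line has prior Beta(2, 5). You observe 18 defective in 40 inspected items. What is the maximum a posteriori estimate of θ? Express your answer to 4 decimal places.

θ̂_MAP = 0.4222

Prior: Beta(2, 5).
Data: 18 successes in 40 trials. The binomial likelihood contributes θ^18(1−θ)^22, so the posterior is Beta(2+18, 5+22) = Beta(20, 27).
For Beta(a, b) with a, b > 1 the mode is (a−1)/(a+b−2) = 19/45 ≈ 0.4222.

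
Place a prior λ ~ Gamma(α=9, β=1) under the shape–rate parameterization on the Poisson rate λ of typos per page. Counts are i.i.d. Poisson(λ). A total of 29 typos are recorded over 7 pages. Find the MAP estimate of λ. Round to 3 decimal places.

Σxᵢ = 29, n = 7.
Posterior ∝ λ^8e^(−1λ) · λ^29e^(−7λ) = λ^37e^(−8λ), i.e. Gamma(shape=38, rate=8).
The mode of a Gamma(a, b) with a ≥ 1 (shape–rate) is (a−1)/b = 37/8 ≈ 4.625.

λ̂_MAP = 4.625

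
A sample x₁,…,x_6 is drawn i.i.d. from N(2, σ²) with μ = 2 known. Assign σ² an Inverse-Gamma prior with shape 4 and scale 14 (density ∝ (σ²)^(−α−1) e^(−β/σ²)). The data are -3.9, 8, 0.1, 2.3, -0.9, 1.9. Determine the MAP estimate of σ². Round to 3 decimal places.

σ̂²_MAP = 6.933

Sum of squared deviations about the known mean: SS = (-3.9−2)² + (8−2)² + (0.1−2)² + (2.3−2)² + (-0.9−2)² + (1.9−2)² = 82.93.
The Normal likelihood contributes (σ²)^(−n/2) exp(−SS/(2σ²)), so the posterior is Inverse-Gamma(α + n/2, β + SS/2) = Inverse-Gamma(7, 55.465).
The mode of Inverse-Gamma(a, b) is b/(a+1) = 55.465/8 ≈ 6.933.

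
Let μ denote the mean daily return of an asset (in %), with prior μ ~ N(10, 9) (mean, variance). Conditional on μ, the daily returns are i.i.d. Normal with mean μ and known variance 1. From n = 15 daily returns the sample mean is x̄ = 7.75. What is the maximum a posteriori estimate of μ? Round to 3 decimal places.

μ̂_MAP = 7.767

n = 15, x̄ = 7.75.
For a Normal prior and Normal likelihood with known variance, the posterior is Normal; its mode equals its mean, the precision-weighted average.
Prior precision 1/σ₀² = 1/9; data precision n/σ² = 15/1 = 15.
μ̂ = ((1/9)·10 + 15·7.75) / (1/9 + 15) = (4225/36)/(136/9) = 4225/544 ≈ 7.767.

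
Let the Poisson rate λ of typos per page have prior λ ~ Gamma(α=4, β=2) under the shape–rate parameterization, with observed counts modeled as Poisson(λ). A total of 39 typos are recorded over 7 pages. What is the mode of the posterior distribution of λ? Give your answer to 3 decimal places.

Σxᵢ = 39, n = 7.
Posterior ∝ λ^3e^(−2λ) · λ^39e^(−7λ) = λ^42e^(−9λ), i.e. Gamma(shape=43, rate=9).
The mode of a Gamma(a, b) with a ≥ 1 (shape–rate) is (a−1)/b = 42/9 ≈ 4.667.

λ̂_MAP = 4.667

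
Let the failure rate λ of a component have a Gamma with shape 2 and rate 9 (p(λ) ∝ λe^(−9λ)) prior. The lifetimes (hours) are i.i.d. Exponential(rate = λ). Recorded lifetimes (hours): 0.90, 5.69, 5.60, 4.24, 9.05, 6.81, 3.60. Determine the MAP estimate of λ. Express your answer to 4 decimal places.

The Exponential(rate=λ) likelihood is ∝ λ^n e^(−λΣtᵢ). Here n = 7 and Σtᵢ = 0.90 + 5.69 + 5.60 + 4.24 + 9.05 + 6.81 + 3.60 = 35.89.
Posterior ∝ λe^(−9λ) · λ^7e^(−35.89λ) = λ^8e^(−44.89λ), i.e. Gamma(9, 44.89).
Mode = (a−1)/b = 8/44.89 ≈ 0.1782.

λ̂_MAP = 0.1782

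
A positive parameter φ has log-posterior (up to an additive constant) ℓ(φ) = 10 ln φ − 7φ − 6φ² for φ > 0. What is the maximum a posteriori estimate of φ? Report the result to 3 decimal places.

φ̂_MAP = 0.667

ℓ'(φ) = 10/φ − 7 − 12φ. Setting this to zero and multiplying by φ: 12φ² + 7φ − 10 = 0.
φ = (−7 + √(7² + 4·12·10)) / (2·12) = (−7 + √529) / 24 = (−7 + 23)/24 = 2/3.
ℓ''(φ) = −10/φ² − 12 < 0, confirming a maximum.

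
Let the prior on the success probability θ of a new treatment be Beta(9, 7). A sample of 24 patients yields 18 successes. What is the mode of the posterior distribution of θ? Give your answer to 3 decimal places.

θ̂_MAP = 0.684

Prior: Beta(9, 7).
Data: 18 successes in 24 trials. The binomial likelihood contributes θ^18(1−θ)^6, so the posterior is Beta(9+18, 7+6) = Beta(27, 13).
For Beta(a, b) with a, b > 1 the mode is (a−1)/(a+b−2) = 26/38 ≈ 0.684.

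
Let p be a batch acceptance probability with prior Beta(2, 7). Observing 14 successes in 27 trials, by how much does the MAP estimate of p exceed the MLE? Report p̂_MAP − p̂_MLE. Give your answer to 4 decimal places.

Posterior is Beta(16, 20); MAP = (16−1)/(36−2) = 15/34 ≈ 0.44118.
MLE ignores the prior: p̂_MLE = k/n = 14/27 ≈ 0.51852.
Difference = 15/34 − 14/27 = -71/918 ≈ -0.0773.

MAP − MLE = -0.0773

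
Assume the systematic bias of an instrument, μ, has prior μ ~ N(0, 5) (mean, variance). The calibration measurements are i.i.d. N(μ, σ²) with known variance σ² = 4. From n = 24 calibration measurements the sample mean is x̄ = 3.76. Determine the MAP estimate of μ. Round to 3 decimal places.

n = 24, x̄ = 3.76.
For a Normal prior and Normal likelihood with known variance, the posterior is Normal; its mode equals its mean, the precision-weighted average.
Prior precision 1/σ₀² = 1/5 = 0.2; data precision n/σ² = 24/4 = 6.
μ̂ = (0.2·0 + 6·3.76) / (0.2 + 6) = 22.56/6.2 = 564/155 ≈ 3.639.

μ̂_MAP = 3.639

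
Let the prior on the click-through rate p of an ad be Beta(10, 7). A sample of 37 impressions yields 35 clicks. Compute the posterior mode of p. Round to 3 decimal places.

Prior: Beta(10, 7).
Data: 35 successes in 37 trials. The binomial likelihood contributes p^35(1−p)^2, so the posterior is Beta(10+35, 7+2) = Beta(45, 9).
For Beta(a, b) with a, b > 1 the mode is (a−1)/(a+b−2) = 44/52 ≈ 0.846.

p̂_MAP = 0.846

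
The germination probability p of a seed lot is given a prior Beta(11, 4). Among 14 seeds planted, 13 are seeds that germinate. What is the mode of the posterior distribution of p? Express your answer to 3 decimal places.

p̂_MAP = 0.852

Prior: Beta(11, 4).
Data: 13 successes in 14 trials. The binomial likelihood contributes p^13(1−p)^1, so the posterior is Beta(11+13, 4+1) = Beta(24, 5).
For Beta(a, b) with a, b > 1 the mode is (a−1)/(a+b−2) = 23/27 ≈ 0.852.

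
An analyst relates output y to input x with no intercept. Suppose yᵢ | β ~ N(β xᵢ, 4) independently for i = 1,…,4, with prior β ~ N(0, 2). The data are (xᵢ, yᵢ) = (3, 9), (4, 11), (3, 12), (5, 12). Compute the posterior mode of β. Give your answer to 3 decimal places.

β̂_MAP = 2.738

log p(β | y) = −Σ(yᵢ − βxᵢ)²/(2·4) − β²/(2·2) + const.
Setting the derivative to zero: Σxᵢ(yᵢ − βxᵢ)/4 − β/2 = 0, so β = Σxᵢyᵢ / (Σxᵢ² + σ²/τ²).
Σxᵢyᵢ = 3·9 + 4·11 + 3·12 + 5·12 = 167; Σxᵢ² = 59; σ²/τ² = 2.
β̂_MAP = 167 / (59 + 2) = 167/61 ≈ 2.738.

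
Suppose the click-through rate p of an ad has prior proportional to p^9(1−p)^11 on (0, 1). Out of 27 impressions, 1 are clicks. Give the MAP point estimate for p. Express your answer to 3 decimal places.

p̂_MAP = 0.213

The prior density ∝ p^9(1−p)^11 is the kernel of Beta(10, 12).
Data: 1 success in 27 trials. The binomial likelihood contributes p(1−p)^26, so the posterior is Beta(10+1, 12+26) = Beta(11, 38).
For Beta(a, b) with a, b > 1 the mode is (a−1)/(a+b−2) = 10/47 ≈ 0.213.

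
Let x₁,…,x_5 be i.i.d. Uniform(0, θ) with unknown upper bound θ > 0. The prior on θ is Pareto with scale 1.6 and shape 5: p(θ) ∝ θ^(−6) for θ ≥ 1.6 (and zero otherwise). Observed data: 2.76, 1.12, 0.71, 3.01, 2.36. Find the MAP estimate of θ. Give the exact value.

θ̂_MAP = 3.01

The Uniform(0, θ) likelihood is θ^(−n) for θ ≥ max(xᵢ), zero otherwise. Here max(xᵢ) = 3.01.
Posterior ∝ θ^(−6) · θ^(−5) = θ^(−11) on θ ≥ max(1.6, 3.01) = 3.01.
This density is strictly decreasing in θ, so the posterior mode lies at the lower boundary of the support.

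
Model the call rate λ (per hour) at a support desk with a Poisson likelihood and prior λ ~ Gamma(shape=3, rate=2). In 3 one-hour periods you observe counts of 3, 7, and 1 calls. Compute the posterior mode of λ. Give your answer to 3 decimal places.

Σxᵢ = 3+7+1 = 11, with n = 3.
Posterior ∝ λ^2e^(−2λ) · λ^11e^(−3λ) = λ^13e^(−5λ), i.e. Gamma(shape=14, rate=5).
The mode of a Gamma(a, b) with a ≥ 1 (shape–rate) is (a−1)/b = 13/5 ≈ 2.600.

λ̂_MAP = 2.600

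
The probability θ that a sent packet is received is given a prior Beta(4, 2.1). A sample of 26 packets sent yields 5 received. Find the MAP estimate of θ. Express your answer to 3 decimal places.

θ̂_MAP = 0.266

Prior: Beta(4, 2.1).
Data: 5 successes in 26 trials. The binomial likelihood contributes θ^5(1−θ)^21, so the posterior is Beta(4+5, 2.1+21) = Beta(9, 23.1).
For Beta(a, b) with a, b > 1 the mode is (a−1)/(a+b−2) = 8/30.1 ≈ 0.266.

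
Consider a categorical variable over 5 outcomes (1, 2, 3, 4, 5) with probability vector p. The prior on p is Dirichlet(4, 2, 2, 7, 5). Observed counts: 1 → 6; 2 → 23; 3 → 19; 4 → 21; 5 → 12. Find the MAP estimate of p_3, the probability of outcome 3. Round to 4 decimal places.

MAP estimate: 0.2083

The posterior is Dirichlet(αᵢ + nᵢ) = Dirichlet(10, 25, 21, 28, 17).
For a Dirichlet(a₁,…,a_K) with all aᵢ > 1, the mode has j-th component (aⱼ − 1)/(Σaᵢ − K).
Here Σaᵢ = 101 and K = 5, so p_3 = (21 − 1)/(101 − 5) = 20/96 ≈ 0.2083.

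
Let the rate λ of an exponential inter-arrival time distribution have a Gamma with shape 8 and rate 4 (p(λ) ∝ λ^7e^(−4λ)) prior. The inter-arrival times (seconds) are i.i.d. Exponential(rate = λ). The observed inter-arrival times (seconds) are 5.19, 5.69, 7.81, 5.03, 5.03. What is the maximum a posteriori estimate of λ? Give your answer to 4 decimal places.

The Exponential(rate=λ) likelihood is ∝ λ^n e^(−λΣtᵢ). Here n = 5 and Σtᵢ = 5.19 + 5.69 + 7.81 + 5.03 + 5.03 = 28.75.
Posterior ∝ λ^7e^(−4λ) · λ^5e^(−28.75λ) = λ^12e^(−32.75λ), i.e. Gamma(13, 32.75).
Mode = (a−1)/b = 12/32.75 ≈ 0.3664.

λ̂_MAP = 0.3664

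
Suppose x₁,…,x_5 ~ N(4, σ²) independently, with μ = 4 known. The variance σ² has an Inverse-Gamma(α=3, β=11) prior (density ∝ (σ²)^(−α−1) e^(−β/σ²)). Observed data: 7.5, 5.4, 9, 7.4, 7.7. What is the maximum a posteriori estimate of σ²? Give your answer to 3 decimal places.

σ̂²_MAP = 6.651

Sum of squared deviations about the known mean: SS = (7.5−4)² + (5.4−4)² + (9−4)² + (7.4−4)² + (7.7−4)² = 64.46.
The Normal likelihood contributes (σ²)^(−n/2) exp(−SS/(2σ²)), so the posterior is Inverse-Gamma(α + n/2, β + SS/2) = Inverse-Gamma(5.5, 43.23).
The mode of Inverse-Gamma(a, b) is b/(a+1) = 43.23/6.5 ≈ 6.651.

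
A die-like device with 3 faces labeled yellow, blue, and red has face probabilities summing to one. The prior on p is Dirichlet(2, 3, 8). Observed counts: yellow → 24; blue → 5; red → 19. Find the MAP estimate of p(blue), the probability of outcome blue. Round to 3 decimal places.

The posterior is Dirichlet(αᵢ + nᵢ) = Dirichlet(26, 8, 27).
For a Dirichlet(a₁,…,a_K) with all aᵢ > 1, the mode has j-th component (aⱼ − 1)/(Σaᵢ − K).
Here Σaᵢ = 61 and K = 3, so p(blue) = (8 − 1)/(61 − 3) = 7/58 ≈ 0.121.

MAP estimate of p(blue) = 0.121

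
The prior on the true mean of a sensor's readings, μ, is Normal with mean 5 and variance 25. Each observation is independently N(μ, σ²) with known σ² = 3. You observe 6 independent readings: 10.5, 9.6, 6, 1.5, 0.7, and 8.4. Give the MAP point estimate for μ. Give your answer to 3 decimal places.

μ̂_MAP = 6.095

n = 6; x̄ = (10.5 + 9.6 + 6 + 1.5 + 0.7 + 8.4)/6 = 36.7/6 = 367/60 ≈ 6.1167.
For a Normal prior and Normal likelihood with known variance, the posterior is Normal; its mode equals its mean, the precision-weighted average.
Prior precision 1/σ₀² = 1/25 = 0.04; data precision n/σ² = 6/3 = 2.
μ̂ = (0.04·5 + 2·(367/60)) / (0.04 + 2) = (373/30)/2.04 = 1865/306 ≈ 6.095.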